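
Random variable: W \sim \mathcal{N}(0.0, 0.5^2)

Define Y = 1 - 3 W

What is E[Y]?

For Y = -3W + 1:
E[Y] = -3 * E[W] + 1
E[W] = 0.0 = 0
E[Y] = -3 * 0 + 1 = 1

1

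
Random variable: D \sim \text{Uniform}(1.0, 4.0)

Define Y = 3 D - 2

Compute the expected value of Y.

For Y = 3D - 2:
E[Y] = 3 * E[D] - 2
E[D] = (1 + 4)/2 = 2.5
E[Y] = 3 * 2.5 - 2 = 5.5

5.5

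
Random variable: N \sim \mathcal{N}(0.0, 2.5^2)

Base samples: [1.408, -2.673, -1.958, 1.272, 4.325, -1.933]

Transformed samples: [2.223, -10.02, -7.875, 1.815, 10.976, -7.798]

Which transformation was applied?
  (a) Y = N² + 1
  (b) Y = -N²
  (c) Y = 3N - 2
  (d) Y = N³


Checking option (c) Y = 3N - 2:
  N = 1.408 -> Y = 2.223 ✓
  N = -2.673 -> Y = -10.02 ✓
  N = -1.958 -> Y = -7.875 ✓
All samples match this transformation.

(c) 3N - 2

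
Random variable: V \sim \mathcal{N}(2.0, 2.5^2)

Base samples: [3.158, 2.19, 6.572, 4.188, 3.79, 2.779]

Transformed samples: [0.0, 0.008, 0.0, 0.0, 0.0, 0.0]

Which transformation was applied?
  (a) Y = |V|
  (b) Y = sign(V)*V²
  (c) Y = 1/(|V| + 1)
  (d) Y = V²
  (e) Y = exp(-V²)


Checking option (e) Y = exp(-V²):
  V = 3.158 -> Y = 0.0 ✓
  V = 2.19 -> Y = 0.008 ✓
  V = 6.572 -> Y = 0.0 ✓
All samples match this transformation.

(e) exp(-V²)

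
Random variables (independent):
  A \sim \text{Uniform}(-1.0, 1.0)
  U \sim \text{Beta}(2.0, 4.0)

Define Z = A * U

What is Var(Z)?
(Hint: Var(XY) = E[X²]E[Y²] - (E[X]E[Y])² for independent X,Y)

Var(XY) = E[X²]E[Y²] - (E[X]E[Y])²
E[A] = 0, Var(A) = 0.33333333
E[U] = 0.33333333, Var(U) = 0.031746032
E[A²] = 0.33333333 + 0² = 0.33333333
E[U²] = 0.031746032 + 0.33333333² = 0.14285714
Var(Z) = 0.33333333*0.14285714 - (0*0.33333333)²
= 0.047619048 - 0 = 0.047619048

0.047619048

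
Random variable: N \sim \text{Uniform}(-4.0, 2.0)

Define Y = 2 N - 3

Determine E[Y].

For Y = 2N - 3:
E[Y] = 2 * E[N] - 3
E[N] = (-4 + 2)/2 = -1
E[Y] = 2 * (-1) - 3 = -5

-5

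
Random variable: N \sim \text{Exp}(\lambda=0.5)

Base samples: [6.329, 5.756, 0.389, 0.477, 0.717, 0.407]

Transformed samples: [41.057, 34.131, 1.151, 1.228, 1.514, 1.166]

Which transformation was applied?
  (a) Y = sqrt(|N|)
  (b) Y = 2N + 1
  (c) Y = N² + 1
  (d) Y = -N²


Checking option (c) Y = N² + 1:
  N = 6.329 -> Y = 41.057 ✓
  N = 5.756 -> Y = 34.131 ✓
  N = 0.389 -> Y = 1.151 ✓
All samples match this transformation.

(c) N² + 1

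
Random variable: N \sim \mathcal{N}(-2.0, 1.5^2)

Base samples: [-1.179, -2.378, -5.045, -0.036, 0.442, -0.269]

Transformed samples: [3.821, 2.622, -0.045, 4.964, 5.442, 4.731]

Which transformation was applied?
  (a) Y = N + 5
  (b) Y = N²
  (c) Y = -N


Checking option (a) Y = N + 5:
  N = -1.179 -> Y = 3.821 ✓
  N = -2.378 -> Y = 2.622 ✓
  N = -5.045 -> Y = -0.045 ✓
All samples match this transformation.

(a) N + 5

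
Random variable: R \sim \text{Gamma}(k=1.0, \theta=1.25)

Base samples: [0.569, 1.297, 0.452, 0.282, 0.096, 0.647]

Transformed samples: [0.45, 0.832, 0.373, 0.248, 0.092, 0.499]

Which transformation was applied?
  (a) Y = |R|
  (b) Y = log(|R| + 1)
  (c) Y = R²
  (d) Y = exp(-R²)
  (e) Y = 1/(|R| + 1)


Checking option (b) Y = log(|R| + 1):
  R = 0.569 -> Y = 0.45 ✓
  R = 1.297 -> Y = 0.832 ✓
  R = 0.452 -> Y = 0.373 ✓
All samples match this transformation.

(b) log(|R| + 1)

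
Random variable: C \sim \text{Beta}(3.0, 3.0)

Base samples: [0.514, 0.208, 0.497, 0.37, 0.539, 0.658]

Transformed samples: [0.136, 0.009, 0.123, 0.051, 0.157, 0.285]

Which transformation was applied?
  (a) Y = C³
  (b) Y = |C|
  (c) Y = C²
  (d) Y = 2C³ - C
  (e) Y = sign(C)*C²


Checking option (a) Y = C³:
  C = 0.514 -> Y = 0.136 ✓
  C = 0.208 -> Y = 0.009 ✓
  C = 0.497 -> Y = 0.123 ✓
All samples match this transformation.

(a) C³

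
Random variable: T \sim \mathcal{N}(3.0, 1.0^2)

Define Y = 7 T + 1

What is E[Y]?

For Y = 7T + 1:
E[Y] = 7 * E[T] + 1
E[T] = 3.0 = 3
E[Y] = 7 * 3 + 1 = 22

22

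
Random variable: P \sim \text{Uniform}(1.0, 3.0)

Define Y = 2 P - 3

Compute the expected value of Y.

For Y = 2P - 3:
E[Y] = 2 * E[P] - 3
E[P] = (1 + 3)/2 = 2
E[Y] = 2 * 2 - 3 = 1

1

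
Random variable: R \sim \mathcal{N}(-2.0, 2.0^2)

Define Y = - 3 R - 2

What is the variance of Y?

For Y = aR + b: Var(Y) = a² * Var(R)
Var(R) = 2.0^2 = 4
Var(Y) = (-3)² * 4 = 9 * 4 = 36

36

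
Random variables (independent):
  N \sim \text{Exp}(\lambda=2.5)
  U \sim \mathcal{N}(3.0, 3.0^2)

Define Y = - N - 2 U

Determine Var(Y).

For independent RVs: Var(aX + bY) = a²Var(X) + b²Var(Y)
Var(N) = 0.16
Var(U) = 9
Var(Y) = (-1)²*0.16 + (-2)²*9
= 1*0.16 + 4*9 = 36.16

36.16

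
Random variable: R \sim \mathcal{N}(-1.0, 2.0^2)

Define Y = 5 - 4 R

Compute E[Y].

For Y = -4R + 5:
E[Y] = -4 * E[R] + 5
E[R] = -1.0 = -1
E[Y] = -4 * (-1) + 5 = 9

9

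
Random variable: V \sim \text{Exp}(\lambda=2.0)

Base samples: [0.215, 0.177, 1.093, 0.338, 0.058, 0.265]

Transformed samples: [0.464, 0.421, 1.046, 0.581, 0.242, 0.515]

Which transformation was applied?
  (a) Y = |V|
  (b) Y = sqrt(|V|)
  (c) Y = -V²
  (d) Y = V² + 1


Checking option (b) Y = sqrt(|V|):
  V = 0.215 -> Y = 0.464 ✓
  V = 0.177 -> Y = 0.421 ✓
  V = 1.093 -> Y = 1.046 ✓
All samples match this transformation.

(b) sqrt(|V|)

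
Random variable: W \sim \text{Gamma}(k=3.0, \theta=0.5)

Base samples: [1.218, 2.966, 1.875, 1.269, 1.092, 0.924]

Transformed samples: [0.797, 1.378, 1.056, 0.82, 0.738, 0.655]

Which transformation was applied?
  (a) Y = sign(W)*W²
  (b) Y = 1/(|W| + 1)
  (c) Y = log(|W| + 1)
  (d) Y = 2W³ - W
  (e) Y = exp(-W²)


Checking option (c) Y = log(|W| + 1):
  W = 1.218 -> Y = 0.797 ✓
  W = 2.966 -> Y = 1.378 ✓
  W = 1.875 -> Y = 1.056 ✓
All samples match this transformation.

(c) log(|W| + 1)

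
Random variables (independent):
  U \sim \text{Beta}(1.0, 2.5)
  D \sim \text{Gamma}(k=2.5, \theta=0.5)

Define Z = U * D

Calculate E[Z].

For independent RVs: E[XY] = E[X]*E[Y]
E[U] = 0.28571429
E[D] = 1.25
E[Z] = 0.28571429 * 1.25 = 0.35714286

0.35714286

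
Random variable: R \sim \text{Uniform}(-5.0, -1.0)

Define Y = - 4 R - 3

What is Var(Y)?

For Y = aR + b: Var(Y) = a² * Var(R)
Var(R) = (-1 + 5)^2/12 = 1.3333333
Var(Y) = (-4)² * 1.3333333 = 16 * 1.3333333 = 21.333333

21.333333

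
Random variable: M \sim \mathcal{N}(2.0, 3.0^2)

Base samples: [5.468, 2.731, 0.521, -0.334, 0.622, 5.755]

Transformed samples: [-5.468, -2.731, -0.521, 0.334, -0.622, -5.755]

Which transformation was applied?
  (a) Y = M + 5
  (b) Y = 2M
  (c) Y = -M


Checking option (c) Y = -M:
  M = 5.468 -> Y = -5.468 ✓
  M = 2.731 -> Y = -2.731 ✓
  M = 0.521 -> Y = -0.521 ✓
All samples match this transformation.

(c) -M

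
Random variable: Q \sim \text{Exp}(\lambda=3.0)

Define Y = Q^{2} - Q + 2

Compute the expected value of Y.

E[Y] = 1*E[Q²] - 1*E[Q] + 2
E[Q] = 0.33333333
E[Q²] = Var(Q) + (E[Q])² = 0.11111111 + 0.11111111 = 0.22222222
E[Y] = 1*0.22222222 - 1*0.33333333 + 2 = 1.8888889

1.8888889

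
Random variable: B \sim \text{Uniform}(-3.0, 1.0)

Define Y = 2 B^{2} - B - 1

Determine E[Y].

E[Y] = 2*E[B²] - 1*E[B] - 1
E[B] = -1
E[B²] = Var(B) + (E[B])² = 1.3333333 + 1 = 2.3333333
E[Y] = 2*2.3333333 - 1*(-1) - 1 = 4.6666667

4.6666667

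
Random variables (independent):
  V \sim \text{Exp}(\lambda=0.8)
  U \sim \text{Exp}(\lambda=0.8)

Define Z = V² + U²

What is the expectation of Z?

E[Z] = E[V²] + E[U²]
E[V²] = Var(V) + E[V]² = 1.5625 + 1.5625 = 3.125
E[U²] = Var(U) + E[U]² = 1.5625 + 1.5625 = 3.125
E[Z] = 3.125 + 3.125 = 6.25

6.25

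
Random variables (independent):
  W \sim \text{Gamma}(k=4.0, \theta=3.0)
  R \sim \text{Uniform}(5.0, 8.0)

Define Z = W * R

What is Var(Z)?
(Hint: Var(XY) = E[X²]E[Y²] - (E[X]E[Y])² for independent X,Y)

Var(XY) = E[X²]E[Y²] - (E[X]E[Y])²
E[W] = 12, Var(W) = 36
E[R] = 6.5, Var(R) = 0.75
E[W²] = 36 + 12² = 180
E[R²] = 0.75 + 6.5² = 43
Var(Z) = 180*43 - (12*6.5)²
= 7740 - 6084 = 1656

1656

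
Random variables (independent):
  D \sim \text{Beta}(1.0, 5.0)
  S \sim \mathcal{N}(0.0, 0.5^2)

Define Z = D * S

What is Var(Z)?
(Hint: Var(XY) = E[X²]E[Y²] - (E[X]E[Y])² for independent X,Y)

Var(XY) = E[X²]E[Y²] - (E[X]E[Y])²
E[D] = 0.16666667, Var(D) = 0.01984127
E[S] = 0, Var(S) = 0.25
E[D²] = 0.01984127 + 0.16666667² = 0.047619048
E[S²] = 0.25 + 0² = 0.25
Var(Z) = 0.047619048*0.25 - (0.16666667*0)²
= 0.011904762 - 0 = 0.011904762

0.011904762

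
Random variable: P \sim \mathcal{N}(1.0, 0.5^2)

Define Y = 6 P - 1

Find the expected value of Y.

For Y = 6P - 1:
E[Y] = 6 * E[P] - 1
E[P] = 1.0 = 1
E[Y] = 6 * 1 - 1 = 5

5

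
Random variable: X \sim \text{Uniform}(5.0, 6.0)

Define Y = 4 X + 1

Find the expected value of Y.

For Y = 4X + 1:
E[Y] = 4 * E[X] + 1
E[X] = (5 + 6)/2 = 5.5
E[Y] = 4 * 5.5 + 1 = 23

23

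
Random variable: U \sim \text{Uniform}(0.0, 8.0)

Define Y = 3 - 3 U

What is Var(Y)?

For Y = aU + b: Var(Y) = a² * Var(U)
Var(U) = (8 - 0)^2/12 = 5.3333333
Var(Y) = (-3)² * 5.3333333 = 9 * 5.3333333 = 48

48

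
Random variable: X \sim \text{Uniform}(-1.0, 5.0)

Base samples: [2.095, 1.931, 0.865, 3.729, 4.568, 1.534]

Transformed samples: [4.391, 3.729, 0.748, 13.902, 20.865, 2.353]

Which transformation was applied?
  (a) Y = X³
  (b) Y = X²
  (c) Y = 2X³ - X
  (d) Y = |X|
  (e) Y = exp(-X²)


Checking option (b) Y = X²:
  X = 2.095 -> Y = 4.391 ✓
  X = 1.931 -> Y = 3.729 ✓
  X = 0.865 -> Y = 0.748 ✓
All samples match this transformation.

(b) X²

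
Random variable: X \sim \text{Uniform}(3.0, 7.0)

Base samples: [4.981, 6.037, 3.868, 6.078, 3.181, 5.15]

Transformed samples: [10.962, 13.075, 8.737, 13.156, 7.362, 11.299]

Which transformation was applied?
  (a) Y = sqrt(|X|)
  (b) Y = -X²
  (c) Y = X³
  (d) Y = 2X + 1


Checking option (d) Y = 2X + 1:
  X = 4.981 -> Y = 10.962 ✓
  X = 6.037 -> Y = 13.075 ✓
  X = 3.868 -> Y = 8.737 ✓
All samples match this transformation.

(d) 2X + 1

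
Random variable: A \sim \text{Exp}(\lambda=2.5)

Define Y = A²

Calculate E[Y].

Using E[X²] = Var(X) + (E[X])²:
E[A] = 0.4
Var(A) = 1/2.5^2 = 0.16
E[A²] = 0.16 + 0.4² = 0.16 + 0.16 = 0.32

0.32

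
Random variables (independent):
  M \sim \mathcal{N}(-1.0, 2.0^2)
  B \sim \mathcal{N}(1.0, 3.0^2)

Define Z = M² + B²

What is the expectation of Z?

E[Z] = E[M²] + E[B²]
E[M²] = Var(M) + E[M]² = 4 + 1 = 5
E[B²] = Var(B) + E[B]² = 9 + 1 = 10
E[Z] = 5 + 10 = 15

15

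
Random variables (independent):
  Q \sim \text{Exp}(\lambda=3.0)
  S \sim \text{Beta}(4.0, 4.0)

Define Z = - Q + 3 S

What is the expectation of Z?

E[Z] = -1*E[Q] + 3*E[S]
E[Q] = 0.33333333
E[S] = 0.5
E[Z] = -1*0.33333333 + 3*0.5 = 1.1666667

1.1666667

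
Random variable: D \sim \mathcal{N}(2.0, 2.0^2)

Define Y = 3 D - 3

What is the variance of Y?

For Y = aD + b: Var(Y) = a² * Var(D)
Var(D) = 2.0^2 = 4
Var(Y) = 3² * 4 = 9 * 4 = 36

36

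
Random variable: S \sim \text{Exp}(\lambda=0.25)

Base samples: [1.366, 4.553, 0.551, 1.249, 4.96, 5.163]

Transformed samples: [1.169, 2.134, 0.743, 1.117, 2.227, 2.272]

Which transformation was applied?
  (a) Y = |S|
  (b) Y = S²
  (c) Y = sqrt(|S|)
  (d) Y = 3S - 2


Checking option (c) Y = sqrt(|S|):
  S = 1.366 -> Y = 1.169 ✓
  S = 4.553 -> Y = 2.134 ✓
  S = 0.551 -> Y = 0.743 ✓
All samples match this transformation.

(c) sqrt(|S|)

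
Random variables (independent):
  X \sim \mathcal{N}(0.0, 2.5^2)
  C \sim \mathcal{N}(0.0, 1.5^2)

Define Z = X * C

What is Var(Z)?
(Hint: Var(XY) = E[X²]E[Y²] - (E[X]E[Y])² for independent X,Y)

Var(XY) = E[X²]E[Y²] - (E[X]E[Y])²
E[X] = 0, Var(X) = 6.25
E[C] = 0, Var(C) = 2.25
E[X²] = 6.25 + 0² = 6.25
E[C²] = 2.25 + 0² = 2.25
Var(Z) = 6.25*2.25 - (0*0)²
= 14.0625 - 0 = 14.0625

14.0625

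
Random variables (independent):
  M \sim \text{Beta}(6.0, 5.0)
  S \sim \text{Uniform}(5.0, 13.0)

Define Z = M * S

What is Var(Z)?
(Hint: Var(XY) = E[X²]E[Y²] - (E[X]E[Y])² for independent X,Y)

Var(XY) = E[X²]E[Y²] - (E[X]E[Y])²
E[M] = 0.54545455, Var(M) = 0.020661157
E[S] = 9, Var(S) = 5.3333333
E[M²] = 0.020661157 + 0.54545455² = 0.31818182
E[S²] = 5.3333333 + 9² = 86.333333
Var(Z) = 0.31818182*86.333333 - (0.54545455*9)²
= 27.469697 - 24.099174 = 3.3705234

3.3705234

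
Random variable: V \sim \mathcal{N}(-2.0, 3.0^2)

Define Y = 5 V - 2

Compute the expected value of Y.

For Y = 5V - 2:
E[Y] = 5 * E[V] - 2
E[V] = -2.0 = -2
E[Y] = 5 * (-2) - 2 = -12

-12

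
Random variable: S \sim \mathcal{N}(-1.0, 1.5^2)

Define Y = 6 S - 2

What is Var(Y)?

For Y = aS + b: Var(Y) = a² * Var(S)
Var(S) = 1.5^2 = 2.25
Var(Y) = 6² * 2.25 = 36 * 2.25 = 81

81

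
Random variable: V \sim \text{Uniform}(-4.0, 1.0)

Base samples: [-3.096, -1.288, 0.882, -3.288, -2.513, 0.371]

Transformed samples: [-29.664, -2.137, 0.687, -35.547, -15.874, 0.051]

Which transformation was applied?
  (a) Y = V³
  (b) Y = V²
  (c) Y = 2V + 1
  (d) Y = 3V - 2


Checking option (a) Y = V³:
  V = -3.096 -> Y = -29.664 ✓
  V = -1.288 -> Y = -2.137 ✓
  V = 0.882 -> Y = 0.687 ✓
All samples match this transformation.

(a) V³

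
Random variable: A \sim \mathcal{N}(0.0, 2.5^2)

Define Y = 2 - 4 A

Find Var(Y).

For Y = aA + b: Var(Y) = a² * Var(A)
Var(A) = 2.5^2 = 6.25
Var(Y) = (-4)² * 6.25 = 16 * 6.25 = 100

100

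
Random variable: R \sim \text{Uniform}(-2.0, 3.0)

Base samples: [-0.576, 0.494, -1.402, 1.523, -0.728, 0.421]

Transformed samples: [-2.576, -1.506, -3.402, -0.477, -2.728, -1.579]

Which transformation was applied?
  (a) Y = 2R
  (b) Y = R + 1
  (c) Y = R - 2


Checking option (c) Y = R - 2:
  R = -0.576 -> Y = -2.576 ✓
  R = 0.494 -> Y = -1.506 ✓
  R = -1.402 -> Y = -3.402 ✓
All samples match this transformation.

(c) R - 2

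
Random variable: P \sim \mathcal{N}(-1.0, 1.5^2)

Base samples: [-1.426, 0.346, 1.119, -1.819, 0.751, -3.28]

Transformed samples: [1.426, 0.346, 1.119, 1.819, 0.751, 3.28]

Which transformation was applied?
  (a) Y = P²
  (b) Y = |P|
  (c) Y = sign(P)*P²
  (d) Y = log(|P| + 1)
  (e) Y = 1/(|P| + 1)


Checking option (b) Y = |P|:
  P = -1.426 -> Y = 1.426 ✓
  P = 0.346 -> Y = 0.346 ✓
  P = 1.119 -> Y = 1.119 ✓
All samples match this transformation.

(b) |P|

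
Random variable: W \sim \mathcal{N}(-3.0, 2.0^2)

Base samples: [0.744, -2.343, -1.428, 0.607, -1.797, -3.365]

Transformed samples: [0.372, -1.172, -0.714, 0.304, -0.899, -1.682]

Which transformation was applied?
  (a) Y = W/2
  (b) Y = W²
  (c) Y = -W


Checking option (a) Y = W/2:
  W = 0.744 -> Y = 0.372 ✓
  W = -2.343 -> Y = -1.172 ✓
  W = -1.428 -> Y = -0.714 ✓
All samples match this transformation.

(a) W/2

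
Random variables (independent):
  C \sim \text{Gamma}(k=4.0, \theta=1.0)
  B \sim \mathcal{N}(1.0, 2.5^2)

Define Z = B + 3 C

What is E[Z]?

E[Z] = 3*E[C] + 1*E[B]
E[C] = 4
E[B] = 1
E[Z] = 3*4 + 1*1 = 13

13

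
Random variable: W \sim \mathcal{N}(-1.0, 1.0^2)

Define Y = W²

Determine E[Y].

Using E[X²] = Var(X) + (E[X])²:
E[W] = -1
Var(W) = 1.0^2 = 1
E[W²] = 1 + (-1)² = 1 + 1 = 2

2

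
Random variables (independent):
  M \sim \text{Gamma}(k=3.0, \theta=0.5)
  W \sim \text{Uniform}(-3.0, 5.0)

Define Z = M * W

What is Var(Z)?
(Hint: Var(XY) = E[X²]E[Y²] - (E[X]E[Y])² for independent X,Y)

Var(XY) = E[X²]E[Y²] - (E[X]E[Y])²
E[M] = 1.5, Var(M) = 0.75
E[W] = 1, Var(W) = 5.3333333
E[M²] = 0.75 + 1.5² = 3
E[W²] = 5.3333333 + 1² = 6.3333333
Var(Z) = 3*6.3333333 - (1.5*1)²
= 19 - 2.25 = 16.75

16.75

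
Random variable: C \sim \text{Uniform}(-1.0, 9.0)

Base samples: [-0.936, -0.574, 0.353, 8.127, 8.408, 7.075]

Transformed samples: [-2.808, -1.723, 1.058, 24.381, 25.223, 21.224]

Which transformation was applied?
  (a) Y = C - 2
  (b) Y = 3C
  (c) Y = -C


Checking option (b) Y = 3C:
  C = -0.936 -> Y = -2.808 ✓
  C = -0.574 -> Y = -1.723 ✓
  C = 0.353 -> Y = 1.058 ✓
All samples match this transformation.

(b) 3C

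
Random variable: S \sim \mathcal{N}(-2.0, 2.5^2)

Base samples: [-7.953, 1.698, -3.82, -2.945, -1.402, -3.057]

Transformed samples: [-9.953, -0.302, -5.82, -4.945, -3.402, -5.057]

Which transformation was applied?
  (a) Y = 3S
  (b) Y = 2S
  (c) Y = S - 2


Checking option (c) Y = S - 2:
  S = -7.953 -> Y = -9.953 ✓
  S = 1.698 -> Y = -0.302 ✓
  S = -3.82 -> Y = -5.82 ✓
All samples match this transformation.

(c) S - 2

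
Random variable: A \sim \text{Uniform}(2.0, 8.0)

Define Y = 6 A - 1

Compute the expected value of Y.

For Y = 6A - 1:
E[Y] = 6 * E[A] - 1
E[A] = (2 + 8)/2 = 5
E[Y] = 6 * 5 - 1 = 29

29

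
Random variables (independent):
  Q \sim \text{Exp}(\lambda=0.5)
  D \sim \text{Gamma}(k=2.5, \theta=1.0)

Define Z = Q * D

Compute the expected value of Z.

For independent RVs: E[XY] = E[X]*E[Y]
E[Q] = 2
E[D] = 2.5
E[Z] = 2 * 2.5 = 5

5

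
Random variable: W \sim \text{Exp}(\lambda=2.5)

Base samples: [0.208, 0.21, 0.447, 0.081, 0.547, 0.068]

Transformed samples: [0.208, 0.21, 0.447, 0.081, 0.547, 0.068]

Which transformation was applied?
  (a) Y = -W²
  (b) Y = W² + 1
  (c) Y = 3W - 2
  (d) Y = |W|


Checking option (d) Y = |W|:
  W = 0.208 -> Y = 0.208 ✓
  W = 0.21 -> Y = 0.21 ✓
  W = 0.447 -> Y = 0.447 ✓
All samples match this transformation.

(d) |W|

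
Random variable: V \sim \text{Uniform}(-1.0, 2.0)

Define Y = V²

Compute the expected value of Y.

Using E[X²] = Var(X) + (E[X])²:
E[V] = 0.5
Var(V) = (2 + 1)^2/12 = 0.75
E[V²] = 0.75 + 0.5² = 0.75 + 0.25 = 1

1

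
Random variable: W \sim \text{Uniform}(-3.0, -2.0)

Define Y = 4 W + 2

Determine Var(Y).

For Y = aW + b: Var(Y) = a² * Var(W)
Var(W) = (-2 + 3)^2/12 = 0.083333333
Var(Y) = 4² * 0.083333333 = 16 * 0.083333333 = 1.3333333

1.3333333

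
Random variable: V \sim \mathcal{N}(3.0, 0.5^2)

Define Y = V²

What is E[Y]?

E[V²] = Var(V) + (E[V])² = 0.25 + 9 = 9.25

9.25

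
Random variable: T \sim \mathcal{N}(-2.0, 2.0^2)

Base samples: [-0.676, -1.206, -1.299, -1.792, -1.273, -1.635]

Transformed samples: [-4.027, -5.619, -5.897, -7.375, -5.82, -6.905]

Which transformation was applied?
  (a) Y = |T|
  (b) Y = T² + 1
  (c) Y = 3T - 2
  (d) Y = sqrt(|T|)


Checking option (c) Y = 3T - 2:
  T = -0.676 -> Y = -4.027 ✓
  T = -1.206 -> Y = -5.619 ✓
  T = -1.299 -> Y = -5.897 ✓
All samples match this transformation.

(c) 3T - 2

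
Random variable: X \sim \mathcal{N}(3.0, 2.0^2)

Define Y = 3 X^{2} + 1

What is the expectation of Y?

E[Y] = 3*E[X²] + 1
E[X] = 3
E[X²] = Var(X) + (E[X])² = 4 + 9 = 13
E[Y] = 3*13 + 1 = 40

40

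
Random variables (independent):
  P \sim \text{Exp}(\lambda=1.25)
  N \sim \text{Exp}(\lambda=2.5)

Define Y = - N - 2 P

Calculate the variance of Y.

For independent RVs: Var(aX + bY) = a²Var(X) + b²Var(Y)
Var(P) = 0.64
Var(N) = 0.16
Var(Y) = (-2)²*0.64 + (-1)²*0.16
= 4*0.64 + 1*0.16 = 2.72

2.72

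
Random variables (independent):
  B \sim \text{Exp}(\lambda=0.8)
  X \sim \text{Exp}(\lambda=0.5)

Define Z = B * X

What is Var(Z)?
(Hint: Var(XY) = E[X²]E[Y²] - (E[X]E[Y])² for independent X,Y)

Var(XY) = E[X²]E[Y²] - (E[X]E[Y])²
E[B] = 1.25, Var(B) = 1.5625
E[X] = 2, Var(X) = 4
E[B²] = 1.5625 + 1.25² = 3.125
E[X²] = 4 + 2² = 8
Var(Z) = 3.125*8 - (1.25*2)²
= 25 - 6.25 = 18.75

18.75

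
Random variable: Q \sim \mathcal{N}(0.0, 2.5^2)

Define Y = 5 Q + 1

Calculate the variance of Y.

For Y = aQ + b: Var(Y) = a² * Var(Q)
Var(Q) = 2.5^2 = 6.25
Var(Y) = 5² * 6.25 = 25 * 6.25 = 156.25

156.25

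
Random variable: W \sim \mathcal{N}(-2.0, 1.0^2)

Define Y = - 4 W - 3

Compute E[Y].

For Y = -4W - 3:
E[Y] = -4 * E[W] - 3
E[W] = -2.0 = -2
E[Y] = -4 * (-2) - 3 = 5

5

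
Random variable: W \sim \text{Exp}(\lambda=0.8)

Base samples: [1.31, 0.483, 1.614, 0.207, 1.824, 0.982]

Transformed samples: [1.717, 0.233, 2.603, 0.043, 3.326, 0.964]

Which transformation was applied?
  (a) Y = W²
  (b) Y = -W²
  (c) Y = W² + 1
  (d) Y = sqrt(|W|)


Checking option (a) Y = W²:
  W = 1.31 -> Y = 1.717 ✓
  W = 0.483 -> Y = 0.233 ✓
  W = 1.614 -> Y = 2.603 ✓
All samples match this transformation.

(a) W²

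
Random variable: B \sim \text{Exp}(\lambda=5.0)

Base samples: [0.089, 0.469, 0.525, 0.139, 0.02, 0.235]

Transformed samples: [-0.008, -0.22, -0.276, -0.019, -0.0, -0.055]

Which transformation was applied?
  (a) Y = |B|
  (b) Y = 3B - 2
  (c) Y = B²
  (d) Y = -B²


Checking option (d) Y = -B²:
  B = 0.089 -> Y = -0.008 ✓
  B = 0.469 -> Y = -0.22 ✓
  B = 0.525 -> Y = -0.276 ✓
All samples match this transformation.

(d) -B²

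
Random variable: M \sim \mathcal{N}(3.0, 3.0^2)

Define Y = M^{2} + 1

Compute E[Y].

E[Y] = 1*E[M²] + 1
E[M] = 3
E[M²] = Var(M) + (E[M])² = 9 + 9 = 18
E[Y] = 1*18 + 1 = 19

19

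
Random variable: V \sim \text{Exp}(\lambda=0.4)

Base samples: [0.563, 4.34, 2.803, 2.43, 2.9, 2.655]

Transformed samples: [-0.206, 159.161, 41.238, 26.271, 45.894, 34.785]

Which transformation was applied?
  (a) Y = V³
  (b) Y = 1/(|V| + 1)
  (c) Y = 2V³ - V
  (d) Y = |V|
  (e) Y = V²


Checking option (c) Y = 2V³ - V:
  V = 0.563 -> Y = -0.206 ✓
  V = 4.34 -> Y = 159.161 ✓
  V = 2.803 -> Y = 41.238 ✓
All samples match this transformation.

(c) 2V³ - V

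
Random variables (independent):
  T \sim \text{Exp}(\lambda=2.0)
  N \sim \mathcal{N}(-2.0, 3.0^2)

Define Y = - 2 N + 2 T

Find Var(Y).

For independent RVs: Var(aX + bY) = a²Var(X) + b²Var(Y)
Var(T) = 0.25
Var(N) = 9
Var(Y) = 2²*0.25 + (-2)²*9
= 4*0.25 + 4*9 = 37

37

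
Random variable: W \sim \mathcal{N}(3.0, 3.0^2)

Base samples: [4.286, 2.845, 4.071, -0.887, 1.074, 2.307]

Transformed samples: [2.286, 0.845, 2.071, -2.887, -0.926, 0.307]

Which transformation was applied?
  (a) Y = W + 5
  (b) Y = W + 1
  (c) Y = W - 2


Checking option (c) Y = W - 2:
  W = 4.286 -> Y = 2.286 ✓
  W = 2.845 -> Y = 0.845 ✓
  W = 4.071 -> Y = 2.071 ✓
All samples match this transformation.

(c) W - 2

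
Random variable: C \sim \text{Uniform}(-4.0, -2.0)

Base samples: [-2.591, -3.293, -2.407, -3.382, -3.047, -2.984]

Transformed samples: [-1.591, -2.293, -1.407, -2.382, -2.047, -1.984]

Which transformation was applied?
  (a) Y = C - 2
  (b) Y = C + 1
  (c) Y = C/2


Checking option (b) Y = C + 1:
  C = -2.591 -> Y = -1.591 ✓
  C = -3.293 -> Y = -2.293 ✓
  C = -2.407 -> Y = -1.407 ✓
All samples match this transformation.

(b) C + 1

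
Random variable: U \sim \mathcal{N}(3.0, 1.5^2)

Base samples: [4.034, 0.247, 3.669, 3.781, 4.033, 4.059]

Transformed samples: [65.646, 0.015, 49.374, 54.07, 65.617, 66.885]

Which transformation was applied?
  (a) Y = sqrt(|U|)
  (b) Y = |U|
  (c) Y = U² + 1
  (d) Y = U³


Checking option (d) Y = U³:
  U = 4.034 -> Y = 65.646 ✓
  U = 0.247 -> Y = 0.015 ✓
  U = 3.669 -> Y = 49.374 ✓
All samples match this transformation.

(d) U³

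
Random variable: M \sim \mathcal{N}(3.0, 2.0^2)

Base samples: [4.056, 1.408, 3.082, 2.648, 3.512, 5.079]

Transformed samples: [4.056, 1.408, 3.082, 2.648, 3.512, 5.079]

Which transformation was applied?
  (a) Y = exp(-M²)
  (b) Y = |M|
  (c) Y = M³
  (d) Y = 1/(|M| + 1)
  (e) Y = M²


Checking option (b) Y = |M|:
  M = 4.056 -> Y = 4.056 ✓
  M = 1.408 -> Y = 1.408 ✓
  M = 3.082 -> Y = 3.082 ✓
All samples match this transformation.

(b) |M|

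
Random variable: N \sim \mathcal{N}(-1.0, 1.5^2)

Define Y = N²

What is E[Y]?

Using E[X²] = Var(X) + (E[X])²:
E[N] = -1
Var(N) = 1.5^2 = 2.25
E[N²] = 2.25 + (-1)² = 2.25 + 1 = 3.25

3.25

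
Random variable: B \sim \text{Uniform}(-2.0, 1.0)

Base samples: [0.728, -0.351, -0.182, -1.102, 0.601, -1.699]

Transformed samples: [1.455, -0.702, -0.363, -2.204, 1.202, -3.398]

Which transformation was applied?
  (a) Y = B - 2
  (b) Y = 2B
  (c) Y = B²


Checking option (b) Y = 2B:
  B = 0.728 -> Y = 1.455 ✓
  B = -0.351 -> Y = -0.702 ✓
  B = -0.182 -> Y = -0.363 ✓
All samples match this transformation.

(b) 2B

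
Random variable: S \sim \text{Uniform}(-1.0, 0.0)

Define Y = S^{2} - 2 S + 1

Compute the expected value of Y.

E[Y] = 1*E[S²] - 2*E[S] + 1
E[S] = -0.5
E[S²] = Var(S) + (E[S])² = 0.083333333 + 0.25 = 0.33333333
E[Y] = 1*0.33333333 - 2*(-0.5) + 1 = 2.3333333

2.3333333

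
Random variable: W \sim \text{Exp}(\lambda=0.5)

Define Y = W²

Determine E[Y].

Using E[X²] = Var(X) + (E[X])²:
E[W] = 2
Var(W) = 1/0.5^2 = 4
E[W²] = 4 + 2² = 4 + 4 = 8

8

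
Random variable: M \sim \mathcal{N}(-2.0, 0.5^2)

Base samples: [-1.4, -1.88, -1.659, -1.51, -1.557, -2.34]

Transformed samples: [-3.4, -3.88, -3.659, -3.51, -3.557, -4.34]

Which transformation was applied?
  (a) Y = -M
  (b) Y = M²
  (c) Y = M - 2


Checking option (c) Y = M - 2:
  M = -1.4 -> Y = -3.4 ✓
  M = -1.88 -> Y = -3.88 ✓
  M = -1.659 -> Y = -3.659 ✓
All samples match this transformation.

(c) M - 2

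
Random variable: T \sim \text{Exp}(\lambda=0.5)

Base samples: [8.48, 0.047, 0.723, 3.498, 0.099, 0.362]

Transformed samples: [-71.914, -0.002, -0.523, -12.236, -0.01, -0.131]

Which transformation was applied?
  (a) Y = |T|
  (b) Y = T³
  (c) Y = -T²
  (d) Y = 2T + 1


Checking option (c) Y = -T²:
  T = 8.48 -> Y = -71.914 ✓
  T = 0.047 -> Y = -0.002 ✓
  T = 0.723 -> Y = -0.523 ✓
All samples match this transformation.

(c) -T²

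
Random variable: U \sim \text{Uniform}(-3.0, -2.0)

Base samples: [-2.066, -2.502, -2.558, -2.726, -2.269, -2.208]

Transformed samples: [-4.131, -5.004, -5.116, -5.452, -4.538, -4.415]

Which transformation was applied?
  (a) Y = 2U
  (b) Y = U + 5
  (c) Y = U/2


Checking option (a) Y = 2U:
  U = -2.066 -> Y = -4.131 ✓
  U = -2.502 -> Y = -5.004 ✓
  U = -2.558 -> Y = -5.116 ✓
All samples match this transformation.

(a) 2U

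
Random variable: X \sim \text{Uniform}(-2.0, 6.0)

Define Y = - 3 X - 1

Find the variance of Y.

For Y = aX + b: Var(Y) = a² * Var(X)
Var(X) = (6 + 2)^2/12 = 5.3333333
Var(Y) = (-3)² * 5.3333333 = 9 * 5.3333333 = 48

48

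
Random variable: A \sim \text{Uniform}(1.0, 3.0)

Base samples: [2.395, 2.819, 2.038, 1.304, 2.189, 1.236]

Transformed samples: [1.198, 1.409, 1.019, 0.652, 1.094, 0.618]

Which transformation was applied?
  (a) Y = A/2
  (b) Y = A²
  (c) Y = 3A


Checking option (a) Y = A/2:
  A = 2.395 -> Y = 1.198 ✓
  A = 2.819 -> Y = 1.409 ✓
  A = 2.038 -> Y = 1.019 ✓
All samples match this transformation.

(a) A/2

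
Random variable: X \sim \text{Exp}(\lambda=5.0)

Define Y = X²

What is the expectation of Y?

Using E[X²] = Var(X) + (E[X])²:
E[X] = 0.2
Var(X) = 1/5.0^2 = 0.04
E[X²] = 0.04 + 0.2² = 0.04 + 0.04 = 0.08

0.08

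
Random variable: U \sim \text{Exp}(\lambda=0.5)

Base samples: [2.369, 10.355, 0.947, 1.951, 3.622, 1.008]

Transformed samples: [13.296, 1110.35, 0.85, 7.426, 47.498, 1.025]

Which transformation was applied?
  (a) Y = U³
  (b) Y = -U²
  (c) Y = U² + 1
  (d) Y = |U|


Checking option (a) Y = U³:
  U = 2.369 -> Y = 13.296 ✓
  U = 10.355 -> Y = 1110.35 ✓
  U = 0.947 -> Y = 0.85 ✓
All samples match this transformation.

(a) U³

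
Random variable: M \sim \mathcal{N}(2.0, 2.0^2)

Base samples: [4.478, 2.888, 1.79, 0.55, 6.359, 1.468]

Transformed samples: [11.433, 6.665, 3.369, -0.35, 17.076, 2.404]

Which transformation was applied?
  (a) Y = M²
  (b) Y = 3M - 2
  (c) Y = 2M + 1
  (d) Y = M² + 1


Checking option (b) Y = 3M - 2:
  M = 4.478 -> Y = 11.433 ✓
  M = 2.888 -> Y = 6.665 ✓
  M = 1.79 -> Y = 3.369 ✓
All samples match this transformation.

(b) 3M - 2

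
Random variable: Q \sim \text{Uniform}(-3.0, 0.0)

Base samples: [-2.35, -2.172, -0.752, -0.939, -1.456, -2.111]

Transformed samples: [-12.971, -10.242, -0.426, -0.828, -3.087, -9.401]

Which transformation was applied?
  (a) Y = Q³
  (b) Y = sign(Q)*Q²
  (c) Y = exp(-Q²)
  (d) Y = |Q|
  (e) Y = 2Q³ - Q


Checking option (a) Y = Q³:
  Q = -2.35 -> Y = -12.971 ✓
  Q = -2.172 -> Y = -10.242 ✓
  Q = -0.752 -> Y = -0.426 ✓
All samples match this transformation.

(a) Q³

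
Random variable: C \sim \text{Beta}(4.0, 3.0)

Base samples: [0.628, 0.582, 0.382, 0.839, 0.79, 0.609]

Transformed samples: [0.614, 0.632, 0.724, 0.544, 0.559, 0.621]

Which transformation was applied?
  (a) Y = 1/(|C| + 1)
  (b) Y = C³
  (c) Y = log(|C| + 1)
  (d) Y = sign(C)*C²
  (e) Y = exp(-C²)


Checking option (a) Y = 1/(|C| + 1):
  C = 0.628 -> Y = 0.614 ✓
  C = 0.582 -> Y = 0.632 ✓
  C = 0.382 -> Y = 0.724 ✓
All samples match this transformation.

(a) 1/(|C| + 1)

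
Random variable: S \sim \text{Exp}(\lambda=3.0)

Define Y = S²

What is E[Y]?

Using E[X²] = Var(X) + (E[X])²:
E[S] = 0.33333333
Var(S) = 1/3.0^2 = 0.11111111
E[S²] = 0.11111111 + 0.33333333² = 0.11111111 + 0.11111111 = 0.22222222

0.22222222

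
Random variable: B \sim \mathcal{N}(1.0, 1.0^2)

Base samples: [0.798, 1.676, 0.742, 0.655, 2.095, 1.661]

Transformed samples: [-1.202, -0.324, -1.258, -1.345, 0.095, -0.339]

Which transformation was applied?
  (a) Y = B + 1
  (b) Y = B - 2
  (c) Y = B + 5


Checking option (b) Y = B - 2:
  B = 0.798 -> Y = -1.202 ✓
  B = 1.676 -> Y = -0.324 ✓
  B = 0.742 -> Y = -1.258 ✓
All samples match this transformation.

(b) B - 2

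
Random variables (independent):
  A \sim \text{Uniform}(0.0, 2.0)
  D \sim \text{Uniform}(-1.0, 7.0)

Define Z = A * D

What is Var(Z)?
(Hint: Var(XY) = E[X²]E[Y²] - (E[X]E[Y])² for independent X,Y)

Var(XY) = E[X²]E[Y²] - (E[X]E[Y])²
E[A] = 1, Var(A) = 0.33333333
E[D] = 3, Var(D) = 5.3333333
E[A²] = 0.33333333 + 1² = 1.3333333
E[D²] = 5.3333333 + 3² = 14.333333
Var(Z) = 1.3333333*14.333333 - (1*3)²
= 19.111111 - 9 = 10.111111

10.111111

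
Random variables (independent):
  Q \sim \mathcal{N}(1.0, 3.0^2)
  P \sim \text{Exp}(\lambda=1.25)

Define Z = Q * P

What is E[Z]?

For independent RVs: E[XY] = E[X]*E[Y]
E[Q] = 1
E[P] = 0.8
E[Z] = 1 * 0.8 = 0.8

0.8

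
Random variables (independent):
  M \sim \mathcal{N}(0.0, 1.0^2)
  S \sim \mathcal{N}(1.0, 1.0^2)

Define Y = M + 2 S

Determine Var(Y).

For independent RVs: Var(aX + bY) = a²Var(X) + b²Var(Y)
Var(M) = 1
Var(S) = 1
Var(Y) = 1²*1 + 2²*1
= 1*1 + 4*1 = 5

5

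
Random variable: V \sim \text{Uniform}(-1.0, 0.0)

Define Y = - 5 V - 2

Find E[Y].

For Y = -5V - 2:
E[Y] = -5 * E[V] - 2
E[V] = (-1 + 0)/2 = -0.5
E[Y] = -5 * (-0.5) - 2 = 0.5

0.5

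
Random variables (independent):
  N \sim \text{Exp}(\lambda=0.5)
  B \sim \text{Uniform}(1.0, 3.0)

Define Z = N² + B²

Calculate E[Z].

E[Z] = E[N²] + E[B²]
E[N²] = Var(N) + E[N]² = 4 + 4 = 8
E[B²] = Var(B) + E[B]² = 0.33333333 + 4 = 4.3333333
E[Z] = 8 + 4.3333333 = 12.333333

12.333333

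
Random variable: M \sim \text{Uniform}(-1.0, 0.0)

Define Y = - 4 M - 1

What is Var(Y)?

For Y = aM + b: Var(Y) = a² * Var(M)
Var(M) = (0 + 1)^2/12 = 0.083333333
Var(Y) = (-4)² * 0.083333333 = 16 * 0.083333333 = 1.3333333

1.3333333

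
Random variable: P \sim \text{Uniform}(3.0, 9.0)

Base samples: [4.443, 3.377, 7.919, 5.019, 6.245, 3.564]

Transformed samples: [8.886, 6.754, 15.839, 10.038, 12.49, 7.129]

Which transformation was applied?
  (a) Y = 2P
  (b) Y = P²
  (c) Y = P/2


Checking option (a) Y = 2P:
  P = 4.443 -> Y = 8.886 ✓
  P = 3.377 -> Y = 6.754 ✓
  P = 7.919 -> Y = 15.839 ✓
All samples match this transformation.

(a) 2P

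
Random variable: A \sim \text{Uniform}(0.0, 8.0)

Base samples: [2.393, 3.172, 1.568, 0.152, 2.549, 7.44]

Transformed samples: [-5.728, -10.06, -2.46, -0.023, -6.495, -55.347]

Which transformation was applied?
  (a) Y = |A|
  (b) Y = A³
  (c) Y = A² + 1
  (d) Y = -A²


Checking option (d) Y = -A²:
  A = 2.393 -> Y = -5.728 ✓
  A = 3.172 -> Y = -10.06 ✓
  A = 1.568 -> Y = -2.46 ✓
All samples match this transformation.

(d) -A²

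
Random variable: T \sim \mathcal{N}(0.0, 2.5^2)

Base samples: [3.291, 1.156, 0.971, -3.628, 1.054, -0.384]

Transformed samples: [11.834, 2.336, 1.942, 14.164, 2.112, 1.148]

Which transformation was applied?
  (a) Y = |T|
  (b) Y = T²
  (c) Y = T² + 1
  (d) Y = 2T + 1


Checking option (c) Y = T² + 1:
  T = 3.291 -> Y = 11.834 ✓
  T = 1.156 -> Y = 2.336 ✓
  T = 0.971 -> Y = 1.942 ✓
All samples match this transformation.

(c) T² + 1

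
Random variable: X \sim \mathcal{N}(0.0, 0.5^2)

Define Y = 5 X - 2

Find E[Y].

For Y = 5X - 2:
E[Y] = 5 * E[X] - 2
E[X] = 0.0 = 0
E[Y] = 5 * 0 - 2 = -2

-2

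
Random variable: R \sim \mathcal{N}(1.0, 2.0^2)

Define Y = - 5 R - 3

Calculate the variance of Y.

For Y = aR + b: Var(Y) = a² * Var(R)
Var(R) = 2.0^2 = 4
Var(Y) = (-5)² * 4 = 25 * 4 = 100

100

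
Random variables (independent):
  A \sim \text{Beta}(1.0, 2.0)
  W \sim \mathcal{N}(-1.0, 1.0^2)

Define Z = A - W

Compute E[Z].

E[Z] = 1*E[A] - 1*E[W]
E[A] = 0.33333333
E[W] = -1
E[Z] = 1*0.33333333 - 1*(-1) = 1.3333333

1.3333333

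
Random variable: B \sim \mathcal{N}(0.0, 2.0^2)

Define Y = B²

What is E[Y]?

Using E[X²] = Var(X) + (E[X])²:
E[B] = 0
Var(B) = 2.0^2 = 4
E[B²] = 4 + 0² = 4 + 0 = 4

4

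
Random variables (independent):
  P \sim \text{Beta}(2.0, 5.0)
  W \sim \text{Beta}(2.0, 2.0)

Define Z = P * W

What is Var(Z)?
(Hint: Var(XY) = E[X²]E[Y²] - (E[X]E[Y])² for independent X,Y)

Var(XY) = E[X²]E[Y²] - (E[X]E[Y])²
E[P] = 0.28571429, Var(P) = 0.025510204
E[W] = 0.5, Var(W) = 0.05
E[P²] = 0.025510204 + 0.28571429² = 0.10714286
E[W²] = 0.05 + 0.5² = 0.3
Var(Z) = 0.10714286*0.3 - (0.28571429*0.5)²
= 0.032142857 - 0.020408163 = 0.011734694

0.011734694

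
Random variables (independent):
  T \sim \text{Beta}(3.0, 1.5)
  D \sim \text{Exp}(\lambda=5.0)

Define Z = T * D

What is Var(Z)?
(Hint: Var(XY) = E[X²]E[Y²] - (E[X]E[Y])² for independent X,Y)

Var(XY) = E[X²]E[Y²] - (E[X]E[Y])²
E[T] = 0.66666667, Var(T) = 0.04040404
E[D] = 0.2, Var(D) = 0.04
E[T²] = 0.04040404 + 0.66666667² = 0.48484848
E[D²] = 0.04 + 0.2² = 0.08
Var(Z) = 0.48484848*0.08 - (0.66666667*0.2)²
= 0.038787879 - 0.017777778 = 0.021010101

0.021010101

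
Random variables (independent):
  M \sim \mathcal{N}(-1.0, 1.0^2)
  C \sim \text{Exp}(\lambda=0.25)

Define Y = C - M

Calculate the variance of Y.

For independent RVs: Var(aX + bY) = a²Var(X) + b²Var(Y)
Var(M) = 1
Var(C) = 16
Var(Y) = (-1)²*1 + 1²*16
= 1*1 + 1*16 = 17

17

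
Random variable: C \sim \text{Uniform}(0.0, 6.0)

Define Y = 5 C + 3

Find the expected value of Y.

For Y = 5C + 3:
E[Y] = 5 * E[C] + 3
E[C] = (0 + 6)/2 = 3
E[Y] = 5 * 3 + 3 = 18

18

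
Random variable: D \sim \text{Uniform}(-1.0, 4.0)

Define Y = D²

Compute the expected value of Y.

E[D²] = Var(D) + (E[D])² = 2.0833333 + 2.25 = 4.3333333

4.3333333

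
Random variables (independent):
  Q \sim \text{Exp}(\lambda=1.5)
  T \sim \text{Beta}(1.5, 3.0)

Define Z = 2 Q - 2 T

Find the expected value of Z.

E[Z] = 2*E[Q] - 2*E[T]
E[Q] = 0.66666667
E[T] = 0.33333333
E[Z] = 2*0.66666667 - 2*0.33333333 = 0.66666667

0.66666667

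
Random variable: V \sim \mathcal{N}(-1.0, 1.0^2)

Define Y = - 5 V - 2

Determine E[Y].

For Y = -5V - 2:
E[Y] = -5 * E[V] - 2
E[V] = -1.0 = -1
E[Y] = -5 * (-1) - 2 = 3

3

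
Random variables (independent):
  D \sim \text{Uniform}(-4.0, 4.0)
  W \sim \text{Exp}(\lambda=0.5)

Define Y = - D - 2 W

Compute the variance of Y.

For independent RVs: Var(aX + bY) = a²Var(X) + b²Var(Y)
Var(D) = 5.3333333
Var(W) = 4
Var(Y) = (-1)²*5.3333333 + (-2)²*4
= 1*5.3333333 + 4*4 = 21.333333

21.333333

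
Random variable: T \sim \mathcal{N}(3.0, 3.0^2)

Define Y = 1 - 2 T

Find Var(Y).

For Y = aT + b: Var(Y) = a² * Var(T)
Var(T) = 3.0^2 = 9
Var(Y) = (-2)² * 9 = 4 * 9 = 36

36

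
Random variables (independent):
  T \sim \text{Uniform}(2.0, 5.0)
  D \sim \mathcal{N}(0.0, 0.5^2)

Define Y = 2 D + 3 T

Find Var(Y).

For independent RVs: Var(aX + bY) = a²Var(X) + b²Var(Y)
Var(T) = 0.75
Var(D) = 0.25
Var(Y) = 3²*0.75 + 2²*0.25
= 9*0.75 + 4*0.25 = 7.75

7.75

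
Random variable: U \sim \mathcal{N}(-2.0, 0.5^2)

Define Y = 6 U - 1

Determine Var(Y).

For Y = aU + b: Var(Y) = a² * Var(U)
Var(U) = 0.5^2 = 0.25
Var(Y) = 6² * 0.25 = 36 * 0.25 = 9

9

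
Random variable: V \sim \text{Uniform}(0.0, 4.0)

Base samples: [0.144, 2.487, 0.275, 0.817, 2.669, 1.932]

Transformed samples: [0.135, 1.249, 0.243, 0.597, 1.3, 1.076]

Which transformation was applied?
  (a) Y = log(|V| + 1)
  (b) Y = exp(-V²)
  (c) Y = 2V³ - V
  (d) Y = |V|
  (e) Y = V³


Checking option (a) Y = log(|V| + 1):
  V = 0.144 -> Y = 0.135 ✓
  V = 2.487 -> Y = 1.249 ✓
  V = 0.275 -> Y = 0.243 ✓
All samples match this transformation.

(a) log(|V| + 1)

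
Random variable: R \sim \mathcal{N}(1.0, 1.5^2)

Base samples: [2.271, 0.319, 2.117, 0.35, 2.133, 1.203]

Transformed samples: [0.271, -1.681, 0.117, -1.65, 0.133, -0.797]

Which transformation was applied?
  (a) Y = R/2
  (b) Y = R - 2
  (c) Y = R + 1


Checking option (b) Y = R - 2:
  R = 2.271 -> Y = 0.271 ✓
  R = 0.319 -> Y = -1.681 ✓
  R = 2.117 -> Y = 0.117 ✓
All samples match this transformation.

(b) R - 2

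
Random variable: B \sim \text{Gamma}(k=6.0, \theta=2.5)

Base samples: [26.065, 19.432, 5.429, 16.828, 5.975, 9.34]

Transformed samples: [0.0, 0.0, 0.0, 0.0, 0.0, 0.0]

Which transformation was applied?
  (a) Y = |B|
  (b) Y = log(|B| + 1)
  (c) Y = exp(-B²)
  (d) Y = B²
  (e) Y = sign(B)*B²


Checking option (c) Y = exp(-B²):
  B = 26.065 -> Y = 0.0 ✓
  B = 19.432 -> Y = 0.0 ✓
  B = 5.429 -> Y = 0.0 ✓
All samples match this transformation.

(c) exp(-B²)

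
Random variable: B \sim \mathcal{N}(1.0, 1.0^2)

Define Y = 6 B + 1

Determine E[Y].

For Y = 6B + 1:
E[Y] = 6 * E[B] + 1
E[B] = 1.0 = 1
E[Y] = 6 * 1 + 1 = 7

7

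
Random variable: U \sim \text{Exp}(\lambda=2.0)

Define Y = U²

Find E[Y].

E[U²] = Var(U) + (E[U])² = 0.25 + 0.25 = 0.5

0.5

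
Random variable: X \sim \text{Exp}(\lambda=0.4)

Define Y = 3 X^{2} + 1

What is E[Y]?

E[Y] = 3*E[X²] + 1
E[X] = 2.5
E[X²] = Var(X) + (E[X])² = 6.25 + 6.25 = 12.5
E[Y] = 3*12.5 + 1 = 38.5

38.5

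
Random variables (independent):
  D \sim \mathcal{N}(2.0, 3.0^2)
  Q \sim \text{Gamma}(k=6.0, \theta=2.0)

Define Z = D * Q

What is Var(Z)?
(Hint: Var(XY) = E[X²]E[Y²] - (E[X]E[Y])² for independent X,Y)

Var(XY) = E[X²]E[Y²] - (E[X]E[Y])²
E[D] = 2, Var(D) = 9
E[Q] = 12, Var(Q) = 24
E[D²] = 9 + 2² = 13
E[Q²] = 24 + 12² = 168
Var(Z) = 13*168 - (2*12)²
= 2184 - 576 = 1608

1608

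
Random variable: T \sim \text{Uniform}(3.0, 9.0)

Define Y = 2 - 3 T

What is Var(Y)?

For Y = aT + b: Var(Y) = a² * Var(T)
Var(T) = (9 - 3)^2/12 = 3
Var(Y) = (-3)² * 3 = 9 * 3 = 27

27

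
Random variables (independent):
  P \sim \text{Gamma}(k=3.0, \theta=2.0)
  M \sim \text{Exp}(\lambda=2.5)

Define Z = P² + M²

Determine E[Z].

E[Z] = E[P²] + E[M²]
E[P²] = Var(P) + E[P]² = 12 + 36 = 48
E[M²] = Var(M) + E[M]² = 0.16 + 0.16 = 0.32
E[Z] = 48 + 0.32 = 48.32

48.32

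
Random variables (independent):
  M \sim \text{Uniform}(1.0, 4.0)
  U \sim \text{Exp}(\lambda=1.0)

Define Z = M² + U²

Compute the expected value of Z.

E[Z] = E[M²] + E[U²]
E[M²] = Var(M) + E[M]² = 0.75 + 6.25 = 7
E[U²] = Var(U) + E[U]² = 1 + 1 = 2
E[Z] = 7 + 2 = 9

9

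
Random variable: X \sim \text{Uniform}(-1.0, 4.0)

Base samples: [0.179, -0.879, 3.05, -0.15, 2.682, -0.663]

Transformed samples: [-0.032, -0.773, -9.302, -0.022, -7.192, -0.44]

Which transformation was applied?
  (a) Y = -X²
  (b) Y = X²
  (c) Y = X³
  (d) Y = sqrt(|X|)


Checking option (a) Y = -X²:
  X = 0.179 -> Y = -0.032 ✓
  X = -0.879 -> Y = -0.773 ✓
  X = 3.05 -> Y = -9.302 ✓
All samples match this transformation.

(a) -X²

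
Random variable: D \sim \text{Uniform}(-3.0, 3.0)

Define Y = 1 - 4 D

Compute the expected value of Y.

For Y = -4D + 1:
E[Y] = -4 * E[D] + 1
E[D] = (-3 + 3)/2 = 0
E[Y] = -4 * 0 + 1 = 1

1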